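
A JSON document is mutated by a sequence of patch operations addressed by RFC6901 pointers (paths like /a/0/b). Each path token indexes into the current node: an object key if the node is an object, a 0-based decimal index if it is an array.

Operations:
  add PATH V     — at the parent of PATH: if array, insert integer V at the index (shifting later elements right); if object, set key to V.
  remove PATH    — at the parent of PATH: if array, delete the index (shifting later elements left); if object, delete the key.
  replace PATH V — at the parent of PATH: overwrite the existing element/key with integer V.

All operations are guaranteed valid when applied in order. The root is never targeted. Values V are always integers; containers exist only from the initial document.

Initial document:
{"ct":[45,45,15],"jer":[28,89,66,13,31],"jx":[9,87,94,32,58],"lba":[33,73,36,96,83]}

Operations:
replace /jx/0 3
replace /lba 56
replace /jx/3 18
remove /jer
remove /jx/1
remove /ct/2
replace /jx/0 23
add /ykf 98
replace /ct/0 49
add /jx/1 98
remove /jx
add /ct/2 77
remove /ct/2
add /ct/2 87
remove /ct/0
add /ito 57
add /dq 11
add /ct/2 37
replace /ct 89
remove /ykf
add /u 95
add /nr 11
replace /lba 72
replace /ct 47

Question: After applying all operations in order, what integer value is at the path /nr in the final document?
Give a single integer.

After op 1 (replace /jx/0 3): {"ct":[45,45,15],"jer":[28,89,66,13,31],"jx":[3,87,94,32,58],"lba":[33,73,36,96,83]}
After op 2 (replace /lba 56): {"ct":[45,45,15],"jer":[28,89,66,13,31],"jx":[3,87,94,32,58],"lba":56}
After op 3 (replace /jx/3 18): {"ct":[45,45,15],"jer":[28,89,66,13,31],"jx":[3,87,94,18,58],"lba":56}
After op 4 (remove /jer): {"ct":[45,45,15],"jx":[3,87,94,18,58],"lba":56}
After op 5 (remove /jx/1): {"ct":[45,45,15],"jx":[3,94,18,58],"lba":56}
After op 6 (remove /ct/2): {"ct":[45,45],"jx":[3,94,18,58],"lba":56}
After op 7 (replace /jx/0 23): {"ct":[45,45],"jx":[23,94,18,58],"lba":56}
After op 8 (add /ykf 98): {"ct":[45,45],"jx":[23,94,18,58],"lba":56,"ykf":98}
After op 9 (replace /ct/0 49): {"ct":[49,45],"jx":[23,94,18,58],"lba":56,"ykf":98}
After op 10 (add /jx/1 98): {"ct":[49,45],"jx":[23,98,94,18,58],"lba":56,"ykf":98}
After op 11 (remove /jx): {"ct":[49,45],"lba":56,"ykf":98}
After op 12 (add /ct/2 77): {"ct":[49,45,77],"lba":56,"ykf":98}
After op 13 (remove /ct/2): {"ct":[49,45],"lba":56,"ykf":98}
After op 14 (add /ct/2 87): {"ct":[49,45,87],"lba":56,"ykf":98}
After op 15 (remove /ct/0): {"ct":[45,87],"lba":56,"ykf":98}
After op 16 (add /ito 57): {"ct":[45,87],"ito":57,"lba":56,"ykf":98}
After op 17 (add /dq 11): {"ct":[45,87],"dq":11,"ito":57,"lba":56,"ykf":98}
After op 18 (add /ct/2 37): {"ct":[45,87,37],"dq":11,"ito":57,"lba":56,"ykf":98}
After op 19 (replace /ct 89): {"ct":89,"dq":11,"ito":57,"lba":56,"ykf":98}
After op 20 (remove /ykf): {"ct":89,"dq":11,"ito":57,"lba":56}
After op 21 (add /u 95): {"ct":89,"dq":11,"ito":57,"lba":56,"u":95}
After op 22 (add /nr 11): {"ct":89,"dq":11,"ito":57,"lba":56,"nr":11,"u":95}
After op 23 (replace /lba 72): {"ct":89,"dq":11,"ito":57,"lba":72,"nr":11,"u":95}
After op 24 (replace /ct 47): {"ct":47,"dq":11,"ito":57,"lba":72,"nr":11,"u":95}
Value at /nr: 11

Answer: 11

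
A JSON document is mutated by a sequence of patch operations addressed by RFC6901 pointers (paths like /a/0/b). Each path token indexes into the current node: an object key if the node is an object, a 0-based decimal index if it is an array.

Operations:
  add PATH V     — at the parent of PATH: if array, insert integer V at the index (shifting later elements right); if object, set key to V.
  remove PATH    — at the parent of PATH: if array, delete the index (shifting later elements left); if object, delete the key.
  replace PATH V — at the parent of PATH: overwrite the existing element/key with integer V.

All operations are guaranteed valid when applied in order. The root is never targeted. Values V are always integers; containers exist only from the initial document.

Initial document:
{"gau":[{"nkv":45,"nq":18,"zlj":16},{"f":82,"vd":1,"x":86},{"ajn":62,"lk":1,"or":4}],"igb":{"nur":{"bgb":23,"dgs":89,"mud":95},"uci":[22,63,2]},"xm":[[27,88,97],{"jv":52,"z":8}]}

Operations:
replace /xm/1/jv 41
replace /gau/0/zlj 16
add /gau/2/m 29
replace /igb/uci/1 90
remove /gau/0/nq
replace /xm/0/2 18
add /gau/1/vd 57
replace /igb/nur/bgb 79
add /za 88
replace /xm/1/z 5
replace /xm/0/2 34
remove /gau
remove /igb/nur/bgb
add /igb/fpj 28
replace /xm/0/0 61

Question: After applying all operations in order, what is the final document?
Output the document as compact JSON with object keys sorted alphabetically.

After op 1 (replace /xm/1/jv 41): {"gau":[{"nkv":45,"nq":18,"zlj":16},{"f":82,"vd":1,"x":86},{"ajn":62,"lk":1,"or":4}],"igb":{"nur":{"bgb":23,"dgs":89,"mud":95},"uci":[22,63,2]},"xm":[[27,88,97],{"jv":41,"z":8}]}
After op 2 (replace /gau/0/zlj 16): {"gau":[{"nkv":45,"nq":18,"zlj":16},{"f":82,"vd":1,"x":86},{"ajn":62,"lk":1,"or":4}],"igb":{"nur":{"bgb":23,"dgs":89,"mud":95},"uci":[22,63,2]},"xm":[[27,88,97],{"jv":41,"z":8}]}
After op 3 (add /gau/2/m 29): {"gau":[{"nkv":45,"nq":18,"zlj":16},{"f":82,"vd":1,"x":86},{"ajn":62,"lk":1,"m":29,"or":4}],"igb":{"nur":{"bgb":23,"dgs":89,"mud":95},"uci":[22,63,2]},"xm":[[27,88,97],{"jv":41,"z":8}]}
After op 4 (replace /igb/uci/1 90): {"gau":[{"nkv":45,"nq":18,"zlj":16},{"f":82,"vd":1,"x":86},{"ajn":62,"lk":1,"m":29,"or":4}],"igb":{"nur":{"bgb":23,"dgs":89,"mud":95},"uci":[22,90,2]},"xm":[[27,88,97],{"jv":41,"z":8}]}
After op 5 (remove /gau/0/nq): {"gau":[{"nkv":45,"zlj":16},{"f":82,"vd":1,"x":86},{"ajn":62,"lk":1,"m":29,"or":4}],"igb":{"nur":{"bgb":23,"dgs":89,"mud":95},"uci":[22,90,2]},"xm":[[27,88,97],{"jv":41,"z":8}]}
After op 6 (replace /xm/0/2 18): {"gau":[{"nkv":45,"zlj":16},{"f":82,"vd":1,"x":86},{"ajn":62,"lk":1,"m":29,"or":4}],"igb":{"nur":{"bgb":23,"dgs":89,"mud":95},"uci":[22,90,2]},"xm":[[27,88,18],{"jv":41,"z":8}]}
After op 7 (add /gau/1/vd 57): {"gau":[{"nkv":45,"zlj":16},{"f":82,"vd":57,"x":86},{"ajn":62,"lk":1,"m":29,"or":4}],"igb":{"nur":{"bgb":23,"dgs":89,"mud":95},"uci":[22,90,2]},"xm":[[27,88,18],{"jv":41,"z":8}]}
After op 8 (replace /igb/nur/bgb 79): {"gau":[{"nkv":45,"zlj":16},{"f":82,"vd":57,"x":86},{"ajn":62,"lk":1,"m":29,"or":4}],"igb":{"nur":{"bgb":79,"dgs":89,"mud":95},"uci":[22,90,2]},"xm":[[27,88,18],{"jv":41,"z":8}]}
After op 9 (add /za 88): {"gau":[{"nkv":45,"zlj":16},{"f":82,"vd":57,"x":86},{"ajn":62,"lk":1,"m":29,"or":4}],"igb":{"nur":{"bgb":79,"dgs":89,"mud":95},"uci":[22,90,2]},"xm":[[27,88,18],{"jv":41,"z":8}],"za":88}
After op 10 (replace /xm/1/z 5): {"gau":[{"nkv":45,"zlj":16},{"f":82,"vd":57,"x":86},{"ajn":62,"lk":1,"m":29,"or":4}],"igb":{"nur":{"bgb":79,"dgs":89,"mud":95},"uci":[22,90,2]},"xm":[[27,88,18],{"jv":41,"z":5}],"za":88}
After op 11 (replace /xm/0/2 34): {"gau":[{"nkv":45,"zlj":16},{"f":82,"vd":57,"x":86},{"ajn":62,"lk":1,"m":29,"or":4}],"igb":{"nur":{"bgb":79,"dgs":89,"mud":95},"uci":[22,90,2]},"xm":[[27,88,34],{"jv":41,"z":5}],"za":88}
After op 12 (remove /gau): {"igb":{"nur":{"bgb":79,"dgs":89,"mud":95},"uci":[22,90,2]},"xm":[[27,88,34],{"jv":41,"z":5}],"za":88}
After op 13 (remove /igb/nur/bgb): {"igb":{"nur":{"dgs":89,"mud":95},"uci":[22,90,2]},"xm":[[27,88,34],{"jv":41,"z":5}],"za":88}
After op 14 (add /igb/fpj 28): {"igb":{"fpj":28,"nur":{"dgs":89,"mud":95},"uci":[22,90,2]},"xm":[[27,88,34],{"jv":41,"z":5}],"za":88}
After op 15 (replace /xm/0/0 61): {"igb":{"fpj":28,"nur":{"dgs":89,"mud":95},"uci":[22,90,2]},"xm":[[61,88,34],{"jv":41,"z":5}],"za":88}

Answer: {"igb":{"fpj":28,"nur":{"dgs":89,"mud":95},"uci":[22,90,2]},"xm":[[61,88,34],{"jv":41,"z":5}],"za":88}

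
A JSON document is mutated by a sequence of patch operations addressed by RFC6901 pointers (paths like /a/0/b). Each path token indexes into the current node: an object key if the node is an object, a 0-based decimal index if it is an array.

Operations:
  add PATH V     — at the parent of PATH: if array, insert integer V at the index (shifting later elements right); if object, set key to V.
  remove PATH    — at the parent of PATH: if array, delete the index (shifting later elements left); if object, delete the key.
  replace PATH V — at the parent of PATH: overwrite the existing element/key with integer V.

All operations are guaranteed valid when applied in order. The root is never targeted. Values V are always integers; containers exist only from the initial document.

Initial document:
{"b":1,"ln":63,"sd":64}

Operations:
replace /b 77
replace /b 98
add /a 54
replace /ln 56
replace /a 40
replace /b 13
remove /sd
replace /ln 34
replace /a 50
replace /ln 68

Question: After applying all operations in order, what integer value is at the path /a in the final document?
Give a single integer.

After op 1 (replace /b 77): {"b":77,"ln":63,"sd":64}
After op 2 (replace /b 98): {"b":98,"ln":63,"sd":64}
After op 3 (add /a 54): {"a":54,"b":98,"ln":63,"sd":64}
After op 4 (replace /ln 56): {"a":54,"b":98,"ln":56,"sd":64}
After op 5 (replace /a 40): {"a":40,"b":98,"ln":56,"sd":64}
After op 6 (replace /b 13): {"a":40,"b":13,"ln":56,"sd":64}
After op 7 (remove /sd): {"a":40,"b":13,"ln":56}
After op 8 (replace /ln 34): {"a":40,"b":13,"ln":34}
After op 9 (replace /a 50): {"a":50,"b":13,"ln":34}
After op 10 (replace /ln 68): {"a":50,"b":13,"ln":68}
Value at /a: 50

Answer: 50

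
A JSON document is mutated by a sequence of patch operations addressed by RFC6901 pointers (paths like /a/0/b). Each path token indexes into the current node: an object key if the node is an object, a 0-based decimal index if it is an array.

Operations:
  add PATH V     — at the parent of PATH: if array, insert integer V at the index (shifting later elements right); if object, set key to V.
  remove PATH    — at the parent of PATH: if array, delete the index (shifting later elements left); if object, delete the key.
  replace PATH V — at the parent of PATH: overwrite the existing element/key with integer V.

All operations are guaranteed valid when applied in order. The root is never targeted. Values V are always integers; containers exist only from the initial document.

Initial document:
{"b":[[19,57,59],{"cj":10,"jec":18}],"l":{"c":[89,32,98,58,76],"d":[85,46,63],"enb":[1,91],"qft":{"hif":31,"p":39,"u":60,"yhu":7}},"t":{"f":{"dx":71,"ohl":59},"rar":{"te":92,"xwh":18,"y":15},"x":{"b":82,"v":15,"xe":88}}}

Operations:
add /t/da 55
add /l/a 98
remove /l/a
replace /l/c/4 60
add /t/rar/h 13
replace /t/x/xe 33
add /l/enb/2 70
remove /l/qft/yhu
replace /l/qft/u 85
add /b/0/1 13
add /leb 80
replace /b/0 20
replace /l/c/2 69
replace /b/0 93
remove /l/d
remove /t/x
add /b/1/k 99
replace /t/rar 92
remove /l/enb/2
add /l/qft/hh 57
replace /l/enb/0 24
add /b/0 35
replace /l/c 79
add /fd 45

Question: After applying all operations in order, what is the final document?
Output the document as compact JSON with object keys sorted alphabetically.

After op 1 (add /t/da 55): {"b":[[19,57,59],{"cj":10,"jec":18}],"l":{"c":[89,32,98,58,76],"d":[85,46,63],"enb":[1,91],"qft":{"hif":31,"p":39,"u":60,"yhu":7}},"t":{"da":55,"f":{"dx":71,"ohl":59},"rar":{"te":92,"xwh":18,"y":15},"x":{"b":82,"v":15,"xe":88}}}
After op 2 (add /l/a 98): {"b":[[19,57,59],{"cj":10,"jec":18}],"l":{"a":98,"c":[89,32,98,58,76],"d":[85,46,63],"enb":[1,91],"qft":{"hif":31,"p":39,"u":60,"yhu":7}},"t":{"da":55,"f":{"dx":71,"ohl":59},"rar":{"te":92,"xwh":18,"y":15},"x":{"b":82,"v":15,"xe":88}}}
After op 3 (remove /l/a): {"b":[[19,57,59],{"cj":10,"jec":18}],"l":{"c":[89,32,98,58,76],"d":[85,46,63],"enb":[1,91],"qft":{"hif":31,"p":39,"u":60,"yhu":7}},"t":{"da":55,"f":{"dx":71,"ohl":59},"rar":{"te":92,"xwh":18,"y":15},"x":{"b":82,"v":15,"xe":88}}}
After op 4 (replace /l/c/4 60): {"b":[[19,57,59],{"cj":10,"jec":18}],"l":{"c":[89,32,98,58,60],"d":[85,46,63],"enb":[1,91],"qft":{"hif":31,"p":39,"u":60,"yhu":7}},"t":{"da":55,"f":{"dx":71,"ohl":59},"rar":{"te":92,"xwh":18,"y":15},"x":{"b":82,"v":15,"xe":88}}}
After op 5 (add /t/rar/h 13): {"b":[[19,57,59],{"cj":10,"jec":18}],"l":{"c":[89,32,98,58,60],"d":[85,46,63],"enb":[1,91],"qft":{"hif":31,"p":39,"u":60,"yhu":7}},"t":{"da":55,"f":{"dx":71,"ohl":59},"rar":{"h":13,"te":92,"xwh":18,"y":15},"x":{"b":82,"v":15,"xe":88}}}
After op 6 (replace /t/x/xe 33): {"b":[[19,57,59],{"cj":10,"jec":18}],"l":{"c":[89,32,98,58,60],"d":[85,46,63],"enb":[1,91],"qft":{"hif":31,"p":39,"u":60,"yhu":7}},"t":{"da":55,"f":{"dx":71,"ohl":59},"rar":{"h":13,"te":92,"xwh":18,"y":15},"x":{"b":82,"v":15,"xe":33}}}
After op 7 (add /l/enb/2 70): {"b":[[19,57,59],{"cj":10,"jec":18}],"l":{"c":[89,32,98,58,60],"d":[85,46,63],"enb":[1,91,70],"qft":{"hif":31,"p":39,"u":60,"yhu":7}},"t":{"da":55,"f":{"dx":71,"ohl":59},"rar":{"h":13,"te":92,"xwh":18,"y":15},"x":{"b":82,"v":15,"xe":33}}}
After op 8 (remove /l/qft/yhu): {"b":[[19,57,59],{"cj":10,"jec":18}],"l":{"c":[89,32,98,58,60],"d":[85,46,63],"enb":[1,91,70],"qft":{"hif":31,"p":39,"u":60}},"t":{"da":55,"f":{"dx":71,"ohl":59},"rar":{"h":13,"te":92,"xwh":18,"y":15},"x":{"b":82,"v":15,"xe":33}}}
After op 9 (replace /l/qft/u 85): {"b":[[19,57,59],{"cj":10,"jec":18}],"l":{"c":[89,32,98,58,60],"d":[85,46,63],"enb":[1,91,70],"qft":{"hif":31,"p":39,"u":85}},"t":{"da":55,"f":{"dx":71,"ohl":59},"rar":{"h":13,"te":92,"xwh":18,"y":15},"x":{"b":82,"v":15,"xe":33}}}
After op 10 (add /b/0/1 13): {"b":[[19,13,57,59],{"cj":10,"jec":18}],"l":{"c":[89,32,98,58,60],"d":[85,46,63],"enb":[1,91,70],"qft":{"hif":31,"p":39,"u":85}},"t":{"da":55,"f":{"dx":71,"ohl":59},"rar":{"h":13,"te":92,"xwh":18,"y":15},"x":{"b":82,"v":15,"xe":33}}}
After op 11 (add /leb 80): {"b":[[19,13,57,59],{"cj":10,"jec":18}],"l":{"c":[89,32,98,58,60],"d":[85,46,63],"enb":[1,91,70],"qft":{"hif":31,"p":39,"u":85}},"leb":80,"t":{"da":55,"f":{"dx":71,"ohl":59},"rar":{"h":13,"te":92,"xwh":18,"y":15},"x":{"b":82,"v":15,"xe":33}}}
After op 12 (replace /b/0 20): {"b":[20,{"cj":10,"jec":18}],"l":{"c":[89,32,98,58,60],"d":[85,46,63],"enb":[1,91,70],"qft":{"hif":31,"p":39,"u":85}},"leb":80,"t":{"da":55,"f":{"dx":71,"ohl":59},"rar":{"h":13,"te":92,"xwh":18,"y":15},"x":{"b":82,"v":15,"xe":33}}}
After op 13 (replace /l/c/2 69): {"b":[20,{"cj":10,"jec":18}],"l":{"c":[89,32,69,58,60],"d":[85,46,63],"enb":[1,91,70],"qft":{"hif":31,"p":39,"u":85}},"leb":80,"t":{"da":55,"f":{"dx":71,"ohl":59},"rar":{"h":13,"te":92,"xwh":18,"y":15},"x":{"b":82,"v":15,"xe":33}}}
After op 14 (replace /b/0 93): {"b":[93,{"cj":10,"jec":18}],"l":{"c":[89,32,69,58,60],"d":[85,46,63],"enb":[1,91,70],"qft":{"hif":31,"p":39,"u":85}},"leb":80,"t":{"da":55,"f":{"dx":71,"ohl":59},"rar":{"h":13,"te":92,"xwh":18,"y":15},"x":{"b":82,"v":15,"xe":33}}}
After op 15 (remove /l/d): {"b":[93,{"cj":10,"jec":18}],"l":{"c":[89,32,69,58,60],"enb":[1,91,70],"qft":{"hif":31,"p":39,"u":85}},"leb":80,"t":{"da":55,"f":{"dx":71,"ohl":59},"rar":{"h":13,"te":92,"xwh":18,"y":15},"x":{"b":82,"v":15,"xe":33}}}
After op 16 (remove /t/x): {"b":[93,{"cj":10,"jec":18}],"l":{"c":[89,32,69,58,60],"enb":[1,91,70],"qft":{"hif":31,"p":39,"u":85}},"leb":80,"t":{"da":55,"f":{"dx":71,"ohl":59},"rar":{"h":13,"te":92,"xwh":18,"y":15}}}
After op 17 (add /b/1/k 99): {"b":[93,{"cj":10,"jec":18,"k":99}],"l":{"c":[89,32,69,58,60],"enb":[1,91,70],"qft":{"hif":31,"p":39,"u":85}},"leb":80,"t":{"da":55,"f":{"dx":71,"ohl":59},"rar":{"h":13,"te":92,"xwh":18,"y":15}}}
After op 18 (replace /t/rar 92): {"b":[93,{"cj":10,"jec":18,"k":99}],"l":{"c":[89,32,69,58,60],"enb":[1,91,70],"qft":{"hif":31,"p":39,"u":85}},"leb":80,"t":{"da":55,"f":{"dx":71,"ohl":59},"rar":92}}
After op 19 (remove /l/enb/2): {"b":[93,{"cj":10,"jec":18,"k":99}],"l":{"c":[89,32,69,58,60],"enb":[1,91],"qft":{"hif":31,"p":39,"u":85}},"leb":80,"t":{"da":55,"f":{"dx":71,"ohl":59},"rar":92}}
After op 20 (add /l/qft/hh 57): {"b":[93,{"cj":10,"jec":18,"k":99}],"l":{"c":[89,32,69,58,60],"enb":[1,91],"qft":{"hh":57,"hif":31,"p":39,"u":85}},"leb":80,"t":{"da":55,"f":{"dx":71,"ohl":59},"rar":92}}
After op 21 (replace /l/enb/0 24): {"b":[93,{"cj":10,"jec":18,"k":99}],"l":{"c":[89,32,69,58,60],"enb":[24,91],"qft":{"hh":57,"hif":31,"p":39,"u":85}},"leb":80,"t":{"da":55,"f":{"dx":71,"ohl":59},"rar":92}}
After op 22 (add /b/0 35): {"b":[35,93,{"cj":10,"jec":18,"k":99}],"l":{"c":[89,32,69,58,60],"enb":[24,91],"qft":{"hh":57,"hif":31,"p":39,"u":85}},"leb":80,"t":{"da":55,"f":{"dx":71,"ohl":59},"rar":92}}
After op 23 (replace /l/c 79): {"b":[35,93,{"cj":10,"jec":18,"k":99}],"l":{"c":79,"enb":[24,91],"qft":{"hh":57,"hif":31,"p":39,"u":85}},"leb":80,"t":{"da":55,"f":{"dx":71,"ohl":59},"rar":92}}
After op 24 (add /fd 45): {"b":[35,93,{"cj":10,"jec":18,"k":99}],"fd":45,"l":{"c":79,"enb":[24,91],"qft":{"hh":57,"hif":31,"p":39,"u":85}},"leb":80,"t":{"da":55,"f":{"dx":71,"ohl":59},"rar":92}}

Answer: {"b":[35,93,{"cj":10,"jec":18,"k":99}],"fd":45,"l":{"c":79,"enb":[24,91],"qft":{"hh":57,"hif":31,"p":39,"u":85}},"leb":80,"t":{"da":55,"f":{"dx":71,"ohl":59},"rar":92}}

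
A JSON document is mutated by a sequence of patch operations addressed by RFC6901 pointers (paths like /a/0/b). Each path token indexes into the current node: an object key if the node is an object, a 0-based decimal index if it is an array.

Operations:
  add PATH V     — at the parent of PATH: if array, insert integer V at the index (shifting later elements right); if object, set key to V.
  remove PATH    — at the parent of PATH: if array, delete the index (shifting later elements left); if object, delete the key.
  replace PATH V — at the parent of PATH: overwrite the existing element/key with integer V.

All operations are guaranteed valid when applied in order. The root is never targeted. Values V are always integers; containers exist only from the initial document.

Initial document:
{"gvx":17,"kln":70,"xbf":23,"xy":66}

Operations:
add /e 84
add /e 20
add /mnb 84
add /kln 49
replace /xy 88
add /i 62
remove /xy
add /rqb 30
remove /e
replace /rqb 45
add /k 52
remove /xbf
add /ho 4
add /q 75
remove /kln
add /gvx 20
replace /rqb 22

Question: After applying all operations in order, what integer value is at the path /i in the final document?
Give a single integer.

Answer: 62

Derivation:
After op 1 (add /e 84): {"e":84,"gvx":17,"kln":70,"xbf":23,"xy":66}
After op 2 (add /e 20): {"e":20,"gvx":17,"kln":70,"xbf":23,"xy":66}
After op 3 (add /mnb 84): {"e":20,"gvx":17,"kln":70,"mnb":84,"xbf":23,"xy":66}
After op 4 (add /kln 49): {"e":20,"gvx":17,"kln":49,"mnb":84,"xbf":23,"xy":66}
After op 5 (replace /xy 88): {"e":20,"gvx":17,"kln":49,"mnb":84,"xbf":23,"xy":88}
After op 6 (add /i 62): {"e":20,"gvx":17,"i":62,"kln":49,"mnb":84,"xbf":23,"xy":88}
After op 7 (remove /xy): {"e":20,"gvx":17,"i":62,"kln":49,"mnb":84,"xbf":23}
After op 8 (add /rqb 30): {"e":20,"gvx":17,"i":62,"kln":49,"mnb":84,"rqb":30,"xbf":23}
After op 9 (remove /e): {"gvx":17,"i":62,"kln":49,"mnb":84,"rqb":30,"xbf":23}
After op 10 (replace /rqb 45): {"gvx":17,"i":62,"kln":49,"mnb":84,"rqb":45,"xbf":23}
After op 11 (add /k 52): {"gvx":17,"i":62,"k":52,"kln":49,"mnb":84,"rqb":45,"xbf":23}
After op 12 (remove /xbf): {"gvx":17,"i":62,"k":52,"kln":49,"mnb":84,"rqb":45}
After op 13 (add /ho 4): {"gvx":17,"ho":4,"i":62,"k":52,"kln":49,"mnb":84,"rqb":45}
After op 14 (add /q 75): {"gvx":17,"ho":4,"i":62,"k":52,"kln":49,"mnb":84,"q":75,"rqb":45}
After op 15 (remove /kln): {"gvx":17,"ho":4,"i":62,"k":52,"mnb":84,"q":75,"rqb":45}
After op 16 (add /gvx 20): {"gvx":20,"ho":4,"i":62,"k":52,"mnb":84,"q":75,"rqb":45}
After op 17 (replace /rqb 22): {"gvx":20,"ho":4,"i":62,"k":52,"mnb":84,"q":75,"rqb":22}
Value at /i: 62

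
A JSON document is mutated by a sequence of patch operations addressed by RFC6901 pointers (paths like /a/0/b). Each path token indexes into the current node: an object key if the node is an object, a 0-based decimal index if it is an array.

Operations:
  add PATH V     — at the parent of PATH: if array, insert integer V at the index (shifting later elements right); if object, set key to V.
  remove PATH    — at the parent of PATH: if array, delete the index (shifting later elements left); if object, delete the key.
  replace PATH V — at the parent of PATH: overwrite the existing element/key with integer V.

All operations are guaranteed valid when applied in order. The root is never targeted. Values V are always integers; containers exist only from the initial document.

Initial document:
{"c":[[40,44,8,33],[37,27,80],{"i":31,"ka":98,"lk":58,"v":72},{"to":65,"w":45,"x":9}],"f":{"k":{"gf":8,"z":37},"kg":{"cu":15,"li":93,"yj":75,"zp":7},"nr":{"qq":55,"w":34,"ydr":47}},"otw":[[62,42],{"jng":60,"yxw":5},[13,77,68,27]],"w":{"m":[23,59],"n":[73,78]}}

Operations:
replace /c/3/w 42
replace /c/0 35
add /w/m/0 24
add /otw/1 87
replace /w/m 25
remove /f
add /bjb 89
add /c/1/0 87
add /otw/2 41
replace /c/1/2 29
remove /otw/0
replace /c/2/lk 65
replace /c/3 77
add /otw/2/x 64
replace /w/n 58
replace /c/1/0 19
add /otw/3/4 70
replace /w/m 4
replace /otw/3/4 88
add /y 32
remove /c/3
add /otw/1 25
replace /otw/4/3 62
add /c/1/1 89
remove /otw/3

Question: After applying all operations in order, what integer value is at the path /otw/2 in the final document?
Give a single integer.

After op 1 (replace /c/3/w 42): {"c":[[40,44,8,33],[37,27,80],{"i":31,"ka":98,"lk":58,"v":72},{"to":65,"w":42,"x":9}],"f":{"k":{"gf":8,"z":37},"kg":{"cu":15,"li":93,"yj":75,"zp":7},"nr":{"qq":55,"w":34,"ydr":47}},"otw":[[62,42],{"jng":60,"yxw":5},[13,77,68,27]],"w":{"m":[23,59],"n":[73,78]}}
After op 2 (replace /c/0 35): {"c":[35,[37,27,80],{"i":31,"ka":98,"lk":58,"v":72},{"to":65,"w":42,"x":9}],"f":{"k":{"gf":8,"z":37},"kg":{"cu":15,"li":93,"yj":75,"zp":7},"nr":{"qq":55,"w":34,"ydr":47}},"otw":[[62,42],{"jng":60,"yxw":5},[13,77,68,27]],"w":{"m":[23,59],"n":[73,78]}}
After op 3 (add /w/m/0 24): {"c":[35,[37,27,80],{"i":31,"ka":98,"lk":58,"v":72},{"to":65,"w":42,"x":9}],"f":{"k":{"gf":8,"z":37},"kg":{"cu":15,"li":93,"yj":75,"zp":7},"nr":{"qq":55,"w":34,"ydr":47}},"otw":[[62,42],{"jng":60,"yxw":5},[13,77,68,27]],"w":{"m":[24,23,59],"n":[73,78]}}
After op 4 (add /otw/1 87): {"c":[35,[37,27,80],{"i":31,"ka":98,"lk":58,"v":72},{"to":65,"w":42,"x":9}],"f":{"k":{"gf":8,"z":37},"kg":{"cu":15,"li":93,"yj":75,"zp":7},"nr":{"qq":55,"w":34,"ydr":47}},"otw":[[62,42],87,{"jng":60,"yxw":5},[13,77,68,27]],"w":{"m":[24,23,59],"n":[73,78]}}
After op 5 (replace /w/m 25): {"c":[35,[37,27,80],{"i":31,"ka":98,"lk":58,"v":72},{"to":65,"w":42,"x":9}],"f":{"k":{"gf":8,"z":37},"kg":{"cu":15,"li":93,"yj":75,"zp":7},"nr":{"qq":55,"w":34,"ydr":47}},"otw":[[62,42],87,{"jng":60,"yxw":5},[13,77,68,27]],"w":{"m":25,"n":[73,78]}}
After op 6 (remove /f): {"c":[35,[37,27,80],{"i":31,"ka":98,"lk":58,"v":72},{"to":65,"w":42,"x":9}],"otw":[[62,42],87,{"jng":60,"yxw":5},[13,77,68,27]],"w":{"m":25,"n":[73,78]}}
After op 7 (add /bjb 89): {"bjb":89,"c":[35,[37,27,80],{"i":31,"ka":98,"lk":58,"v":72},{"to":65,"w":42,"x":9}],"otw":[[62,42],87,{"jng":60,"yxw":5},[13,77,68,27]],"w":{"m":25,"n":[73,78]}}
After op 8 (add /c/1/0 87): {"bjb":89,"c":[35,[87,37,27,80],{"i":31,"ka":98,"lk":58,"v":72},{"to":65,"w":42,"x":9}],"otw":[[62,42],87,{"jng":60,"yxw":5},[13,77,68,27]],"w":{"m":25,"n":[73,78]}}
After op 9 (add /otw/2 41): {"bjb":89,"c":[35,[87,37,27,80],{"i":31,"ka":98,"lk":58,"v":72},{"to":65,"w":42,"x":9}],"otw":[[62,42],87,41,{"jng":60,"yxw":5},[13,77,68,27]],"w":{"m":25,"n":[73,78]}}
After op 10 (replace /c/1/2 29): {"bjb":89,"c":[35,[87,37,29,80],{"i":31,"ka":98,"lk":58,"v":72},{"to":65,"w":42,"x":9}],"otw":[[62,42],87,41,{"jng":60,"yxw":5},[13,77,68,27]],"w":{"m":25,"n":[73,78]}}
After op 11 (remove /otw/0): {"bjb":89,"c":[35,[87,37,29,80],{"i":31,"ka":98,"lk":58,"v":72},{"to":65,"w":42,"x":9}],"otw":[87,41,{"jng":60,"yxw":5},[13,77,68,27]],"w":{"m":25,"n":[73,78]}}
After op 12 (replace /c/2/lk 65): {"bjb":89,"c":[35,[87,37,29,80],{"i":31,"ka":98,"lk":65,"v":72},{"to":65,"w":42,"x":9}],"otw":[87,41,{"jng":60,"yxw":5},[13,77,68,27]],"w":{"m":25,"n":[73,78]}}
After op 13 (replace /c/3 77): {"bjb":89,"c":[35,[87,37,29,80],{"i":31,"ka":98,"lk":65,"v":72},77],"otw":[87,41,{"jng":60,"yxw":5},[13,77,68,27]],"w":{"m":25,"n":[73,78]}}
After op 14 (add /otw/2/x 64): {"bjb":89,"c":[35,[87,37,29,80],{"i":31,"ka":98,"lk":65,"v":72},77],"otw":[87,41,{"jng":60,"x":64,"yxw":5},[13,77,68,27]],"w":{"m":25,"n":[73,78]}}
After op 15 (replace /w/n 58): {"bjb":89,"c":[35,[87,37,29,80],{"i":31,"ka":98,"lk":65,"v":72},77],"otw":[87,41,{"jng":60,"x":64,"yxw":5},[13,77,68,27]],"w":{"m":25,"n":58}}
After op 16 (replace /c/1/0 19): {"bjb":89,"c":[35,[19,37,29,80],{"i":31,"ka":98,"lk":65,"v":72},77],"otw":[87,41,{"jng":60,"x":64,"yxw":5},[13,77,68,27]],"w":{"m":25,"n":58}}
After op 17 (add /otw/3/4 70): {"bjb":89,"c":[35,[19,37,29,80],{"i":31,"ka":98,"lk":65,"v":72},77],"otw":[87,41,{"jng":60,"x":64,"yxw":5},[13,77,68,27,70]],"w":{"m":25,"n":58}}
After op 18 (replace /w/m 4): {"bjb":89,"c":[35,[19,37,29,80],{"i":31,"ka":98,"lk":65,"v":72},77],"otw":[87,41,{"jng":60,"x":64,"yxw":5},[13,77,68,27,70]],"w":{"m":4,"n":58}}
After op 19 (replace /otw/3/4 88): {"bjb":89,"c":[35,[19,37,29,80],{"i":31,"ka":98,"lk":65,"v":72},77],"otw":[87,41,{"jng":60,"x":64,"yxw":5},[13,77,68,27,88]],"w":{"m":4,"n":58}}
After op 20 (add /y 32): {"bjb":89,"c":[35,[19,37,29,80],{"i":31,"ka":98,"lk":65,"v":72},77],"otw":[87,41,{"jng":60,"x":64,"yxw":5},[13,77,68,27,88]],"w":{"m":4,"n":58},"y":32}
After op 21 (remove /c/3): {"bjb":89,"c":[35,[19,37,29,80],{"i":31,"ka":98,"lk":65,"v":72}],"otw":[87,41,{"jng":60,"x":64,"yxw":5},[13,77,68,27,88]],"w":{"m":4,"n":58},"y":32}
After op 22 (add /otw/1 25): {"bjb":89,"c":[35,[19,37,29,80],{"i":31,"ka":98,"lk":65,"v":72}],"otw":[87,25,41,{"jng":60,"x":64,"yxw":5},[13,77,68,27,88]],"w":{"m":4,"n":58},"y":32}
After op 23 (replace /otw/4/3 62): {"bjb":89,"c":[35,[19,37,29,80],{"i":31,"ka":98,"lk":65,"v":72}],"otw":[87,25,41,{"jng":60,"x":64,"yxw":5},[13,77,68,62,88]],"w":{"m":4,"n":58},"y":32}
After op 24 (add /c/1/1 89): {"bjb":89,"c":[35,[19,89,37,29,80],{"i":31,"ka":98,"lk":65,"v":72}],"otw":[87,25,41,{"jng":60,"x":64,"yxw":5},[13,77,68,62,88]],"w":{"m":4,"n":58},"y":32}
After op 25 (remove /otw/3): {"bjb":89,"c":[35,[19,89,37,29,80],{"i":31,"ka":98,"lk":65,"v":72}],"otw":[87,25,41,[13,77,68,62,88]],"w":{"m":4,"n":58},"y":32}
Value at /otw/2: 41

Answer: 41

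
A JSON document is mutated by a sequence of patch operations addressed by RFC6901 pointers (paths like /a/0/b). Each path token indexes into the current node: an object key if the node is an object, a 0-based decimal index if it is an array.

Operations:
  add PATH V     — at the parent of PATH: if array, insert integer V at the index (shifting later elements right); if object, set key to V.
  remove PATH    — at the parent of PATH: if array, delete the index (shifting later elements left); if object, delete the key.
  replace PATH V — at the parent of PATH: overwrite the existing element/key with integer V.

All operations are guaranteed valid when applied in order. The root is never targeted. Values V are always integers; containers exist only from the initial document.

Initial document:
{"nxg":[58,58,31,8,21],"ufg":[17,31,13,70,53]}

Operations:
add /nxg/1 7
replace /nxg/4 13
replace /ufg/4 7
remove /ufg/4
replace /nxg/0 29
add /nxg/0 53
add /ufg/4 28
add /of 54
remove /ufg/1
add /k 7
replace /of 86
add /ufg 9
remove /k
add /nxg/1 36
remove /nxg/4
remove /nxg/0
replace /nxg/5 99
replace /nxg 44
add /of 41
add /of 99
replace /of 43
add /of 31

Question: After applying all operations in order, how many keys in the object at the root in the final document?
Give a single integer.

After op 1 (add /nxg/1 7): {"nxg":[58,7,58,31,8,21],"ufg":[17,31,13,70,53]}
After op 2 (replace /nxg/4 13): {"nxg":[58,7,58,31,13,21],"ufg":[17,31,13,70,53]}
After op 3 (replace /ufg/4 7): {"nxg":[58,7,58,31,13,21],"ufg":[17,31,13,70,7]}
After op 4 (remove /ufg/4): {"nxg":[58,7,58,31,13,21],"ufg":[17,31,13,70]}
After op 5 (replace /nxg/0 29): {"nxg":[29,7,58,31,13,21],"ufg":[17,31,13,70]}
After op 6 (add /nxg/0 53): {"nxg":[53,29,7,58,31,13,21],"ufg":[17,31,13,70]}
After op 7 (add /ufg/4 28): {"nxg":[53,29,7,58,31,13,21],"ufg":[17,31,13,70,28]}
After op 8 (add /of 54): {"nxg":[53,29,7,58,31,13,21],"of":54,"ufg":[17,31,13,70,28]}
After op 9 (remove /ufg/1): {"nxg":[53,29,7,58,31,13,21],"of":54,"ufg":[17,13,70,28]}
After op 10 (add /k 7): {"k":7,"nxg":[53,29,7,58,31,13,21],"of":54,"ufg":[17,13,70,28]}
After op 11 (replace /of 86): {"k":7,"nxg":[53,29,7,58,31,13,21],"of":86,"ufg":[17,13,70,28]}
After op 12 (add /ufg 9): {"k":7,"nxg":[53,29,7,58,31,13,21],"of":86,"ufg":9}
After op 13 (remove /k): {"nxg":[53,29,7,58,31,13,21],"of":86,"ufg":9}
After op 14 (add /nxg/1 36): {"nxg":[53,36,29,7,58,31,13,21],"of":86,"ufg":9}
After op 15 (remove /nxg/4): {"nxg":[53,36,29,7,31,13,21],"of":86,"ufg":9}
After op 16 (remove /nxg/0): {"nxg":[36,29,7,31,13,21],"of":86,"ufg":9}
After op 17 (replace /nxg/5 99): {"nxg":[36,29,7,31,13,99],"of":86,"ufg":9}
After op 18 (replace /nxg 44): {"nxg":44,"of":86,"ufg":9}
After op 19 (add /of 41): {"nxg":44,"of":41,"ufg":9}
After op 20 (add /of 99): {"nxg":44,"of":99,"ufg":9}
After op 21 (replace /of 43): {"nxg":44,"of":43,"ufg":9}
After op 22 (add /of 31): {"nxg":44,"of":31,"ufg":9}
Size at the root: 3

Answer: 3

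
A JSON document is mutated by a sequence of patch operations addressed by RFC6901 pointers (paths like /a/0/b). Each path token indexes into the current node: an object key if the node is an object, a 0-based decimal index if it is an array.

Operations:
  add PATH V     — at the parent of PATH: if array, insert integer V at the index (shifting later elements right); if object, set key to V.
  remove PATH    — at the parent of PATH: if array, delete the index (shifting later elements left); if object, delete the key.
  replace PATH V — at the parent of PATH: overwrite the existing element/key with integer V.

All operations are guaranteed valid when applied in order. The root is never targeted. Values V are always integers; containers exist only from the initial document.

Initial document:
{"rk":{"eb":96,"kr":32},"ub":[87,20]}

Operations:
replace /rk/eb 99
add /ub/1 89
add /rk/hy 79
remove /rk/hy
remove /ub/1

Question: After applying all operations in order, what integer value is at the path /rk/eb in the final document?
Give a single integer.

Answer: 99

Derivation:
After op 1 (replace /rk/eb 99): {"rk":{"eb":99,"kr":32},"ub":[87,20]}
After op 2 (add /ub/1 89): {"rk":{"eb":99,"kr":32},"ub":[87,89,20]}
After op 3 (add /rk/hy 79): {"rk":{"eb":99,"hy":79,"kr":32},"ub":[87,89,20]}
After op 4 (remove /rk/hy): {"rk":{"eb":99,"kr":32},"ub":[87,89,20]}
After op 5 (remove /ub/1): {"rk":{"eb":99,"kr":32},"ub":[87,20]}
Value at /rk/eb: 99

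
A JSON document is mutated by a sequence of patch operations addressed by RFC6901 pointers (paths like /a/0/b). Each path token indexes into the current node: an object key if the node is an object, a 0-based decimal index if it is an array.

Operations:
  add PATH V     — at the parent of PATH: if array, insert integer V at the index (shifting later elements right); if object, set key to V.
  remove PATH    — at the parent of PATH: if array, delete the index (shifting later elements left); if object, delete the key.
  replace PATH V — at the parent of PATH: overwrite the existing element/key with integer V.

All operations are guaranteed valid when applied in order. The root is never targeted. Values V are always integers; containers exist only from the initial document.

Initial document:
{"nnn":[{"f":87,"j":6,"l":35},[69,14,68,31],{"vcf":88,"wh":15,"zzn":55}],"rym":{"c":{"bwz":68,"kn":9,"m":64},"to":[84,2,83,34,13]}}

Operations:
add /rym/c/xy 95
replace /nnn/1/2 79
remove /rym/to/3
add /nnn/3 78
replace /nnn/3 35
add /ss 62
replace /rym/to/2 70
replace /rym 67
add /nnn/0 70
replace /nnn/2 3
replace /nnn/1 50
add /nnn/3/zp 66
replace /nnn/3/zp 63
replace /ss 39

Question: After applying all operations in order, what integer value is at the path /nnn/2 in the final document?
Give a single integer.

Answer: 3

Derivation:
After op 1 (add /rym/c/xy 95): {"nnn":[{"f":87,"j":6,"l":35},[69,14,68,31],{"vcf":88,"wh":15,"zzn":55}],"rym":{"c":{"bwz":68,"kn":9,"m":64,"xy":95},"to":[84,2,83,34,13]}}
After op 2 (replace /nnn/1/2 79): {"nnn":[{"f":87,"j":6,"l":35},[69,14,79,31],{"vcf":88,"wh":15,"zzn":55}],"rym":{"c":{"bwz":68,"kn":9,"m":64,"xy":95},"to":[84,2,83,34,13]}}
After op 3 (remove /rym/to/3): {"nnn":[{"f":87,"j":6,"l":35},[69,14,79,31],{"vcf":88,"wh":15,"zzn":55}],"rym":{"c":{"bwz":68,"kn":9,"m":64,"xy":95},"to":[84,2,83,13]}}
After op 4 (add /nnn/3 78): {"nnn":[{"f":87,"j":6,"l":35},[69,14,79,31],{"vcf":88,"wh":15,"zzn":55},78],"rym":{"c":{"bwz":68,"kn":9,"m":64,"xy":95},"to":[84,2,83,13]}}
After op 5 (replace /nnn/3 35): {"nnn":[{"f":87,"j":6,"l":35},[69,14,79,31],{"vcf":88,"wh":15,"zzn":55},35],"rym":{"c":{"bwz":68,"kn":9,"m":64,"xy":95},"to":[84,2,83,13]}}
After op 6 (add /ss 62): {"nnn":[{"f":87,"j":6,"l":35},[69,14,79,31],{"vcf":88,"wh":15,"zzn":55},35],"rym":{"c":{"bwz":68,"kn":9,"m":64,"xy":95},"to":[84,2,83,13]},"ss":62}
After op 7 (replace /rym/to/2 70): {"nnn":[{"f":87,"j":6,"l":35},[69,14,79,31],{"vcf":88,"wh":15,"zzn":55},35],"rym":{"c":{"bwz":68,"kn":9,"m":64,"xy":95},"to":[84,2,70,13]},"ss":62}
After op 8 (replace /rym 67): {"nnn":[{"f":87,"j":6,"l":35},[69,14,79,31],{"vcf":88,"wh":15,"zzn":55},35],"rym":67,"ss":62}
After op 9 (add /nnn/0 70): {"nnn":[70,{"f":87,"j":6,"l":35},[69,14,79,31],{"vcf":88,"wh":15,"zzn":55},35],"rym":67,"ss":62}
After op 10 (replace /nnn/2 3): {"nnn":[70,{"f":87,"j":6,"l":35},3,{"vcf":88,"wh":15,"zzn":55},35],"rym":67,"ss":62}
After op 11 (replace /nnn/1 50): {"nnn":[70,50,3,{"vcf":88,"wh":15,"zzn":55},35],"rym":67,"ss":62}
After op 12 (add /nnn/3/zp 66): {"nnn":[70,50,3,{"vcf":88,"wh":15,"zp":66,"zzn":55},35],"rym":67,"ss":62}
After op 13 (replace /nnn/3/zp 63): {"nnn":[70,50,3,{"vcf":88,"wh":15,"zp":63,"zzn":55},35],"rym":67,"ss":62}
After op 14 (replace /ss 39): {"nnn":[70,50,3,{"vcf":88,"wh":15,"zp":63,"zzn":55},35],"rym":67,"ss":39}
Value at /nnn/2: 3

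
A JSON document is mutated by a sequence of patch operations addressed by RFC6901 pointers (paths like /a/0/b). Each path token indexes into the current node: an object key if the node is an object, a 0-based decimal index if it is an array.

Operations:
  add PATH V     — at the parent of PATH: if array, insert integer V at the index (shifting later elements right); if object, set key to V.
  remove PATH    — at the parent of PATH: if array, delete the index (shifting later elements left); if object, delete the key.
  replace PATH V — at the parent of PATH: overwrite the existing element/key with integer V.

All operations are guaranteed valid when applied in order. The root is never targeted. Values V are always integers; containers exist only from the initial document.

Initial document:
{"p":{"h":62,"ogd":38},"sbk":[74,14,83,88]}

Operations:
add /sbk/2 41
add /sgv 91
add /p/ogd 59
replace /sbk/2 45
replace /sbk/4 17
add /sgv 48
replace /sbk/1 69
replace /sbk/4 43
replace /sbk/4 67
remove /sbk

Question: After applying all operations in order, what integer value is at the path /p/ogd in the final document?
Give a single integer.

Answer: 59

Derivation:
After op 1 (add /sbk/2 41): {"p":{"h":62,"ogd":38},"sbk":[74,14,41,83,88]}
After op 2 (add /sgv 91): {"p":{"h":62,"ogd":38},"sbk":[74,14,41,83,88],"sgv":91}
After op 3 (add /p/ogd 59): {"p":{"h":62,"ogd":59},"sbk":[74,14,41,83,88],"sgv":91}
After op 4 (replace /sbk/2 45): {"p":{"h":62,"ogd":59},"sbk":[74,14,45,83,88],"sgv":91}
After op 5 (replace /sbk/4 17): {"p":{"h":62,"ogd":59},"sbk":[74,14,45,83,17],"sgv":91}
After op 6 (add /sgv 48): {"p":{"h":62,"ogd":59},"sbk":[74,14,45,83,17],"sgv":48}
After op 7 (replace /sbk/1 69): {"p":{"h":62,"ogd":59},"sbk":[74,69,45,83,17],"sgv":48}
After op 8 (replace /sbk/4 43): {"p":{"h":62,"ogd":59},"sbk":[74,69,45,83,43],"sgv":48}
After op 9 (replace /sbk/4 67): {"p":{"h":62,"ogd":59},"sbk":[74,69,45,83,67],"sgv":48}
After op 10 (remove /sbk): {"p":{"h":62,"ogd":59},"sgv":48}
Value at /p/ogd: 59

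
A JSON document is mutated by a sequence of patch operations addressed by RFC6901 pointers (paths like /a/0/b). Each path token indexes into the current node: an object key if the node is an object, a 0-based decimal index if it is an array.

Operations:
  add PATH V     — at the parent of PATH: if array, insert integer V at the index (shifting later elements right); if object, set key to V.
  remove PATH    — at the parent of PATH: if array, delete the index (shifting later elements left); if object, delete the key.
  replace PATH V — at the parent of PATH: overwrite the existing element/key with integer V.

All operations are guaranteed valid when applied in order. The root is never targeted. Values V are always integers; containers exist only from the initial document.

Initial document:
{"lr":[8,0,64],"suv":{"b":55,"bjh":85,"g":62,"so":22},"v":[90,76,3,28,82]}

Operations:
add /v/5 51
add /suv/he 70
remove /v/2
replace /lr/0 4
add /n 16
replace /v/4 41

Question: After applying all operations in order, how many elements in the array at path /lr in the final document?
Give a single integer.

Answer: 3

Derivation:
After op 1 (add /v/5 51): {"lr":[8,0,64],"suv":{"b":55,"bjh":85,"g":62,"so":22},"v":[90,76,3,28,82,51]}
After op 2 (add /suv/he 70): {"lr":[8,0,64],"suv":{"b":55,"bjh":85,"g":62,"he":70,"so":22},"v":[90,76,3,28,82,51]}
After op 3 (remove /v/2): {"lr":[8,0,64],"suv":{"b":55,"bjh":85,"g":62,"he":70,"so":22},"v":[90,76,28,82,51]}
After op 4 (replace /lr/0 4): {"lr":[4,0,64],"suv":{"b":55,"bjh":85,"g":62,"he":70,"so":22},"v":[90,76,28,82,51]}
After op 5 (add /n 16): {"lr":[4,0,64],"n":16,"suv":{"b":55,"bjh":85,"g":62,"he":70,"so":22},"v":[90,76,28,82,51]}
After op 6 (replace /v/4 41): {"lr":[4,0,64],"n":16,"suv":{"b":55,"bjh":85,"g":62,"he":70,"so":22},"v":[90,76,28,82,41]}
Size at path /lr: 3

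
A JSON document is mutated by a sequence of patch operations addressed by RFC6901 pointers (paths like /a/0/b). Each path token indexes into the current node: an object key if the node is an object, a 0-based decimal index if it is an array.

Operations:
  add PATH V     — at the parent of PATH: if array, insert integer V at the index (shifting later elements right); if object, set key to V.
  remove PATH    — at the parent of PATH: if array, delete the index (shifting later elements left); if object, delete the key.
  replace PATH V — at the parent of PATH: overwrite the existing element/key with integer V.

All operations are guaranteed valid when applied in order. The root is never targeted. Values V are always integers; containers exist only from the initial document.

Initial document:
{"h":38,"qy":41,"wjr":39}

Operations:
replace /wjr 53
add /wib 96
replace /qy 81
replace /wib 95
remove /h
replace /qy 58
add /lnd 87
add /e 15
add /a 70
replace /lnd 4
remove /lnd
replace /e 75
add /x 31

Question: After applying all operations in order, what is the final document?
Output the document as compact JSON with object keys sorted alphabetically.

Answer: {"a":70,"e":75,"qy":58,"wib":95,"wjr":53,"x":31}

Derivation:
After op 1 (replace /wjr 53): {"h":38,"qy":41,"wjr":53}
After op 2 (add /wib 96): {"h":38,"qy":41,"wib":96,"wjr":53}
After op 3 (replace /qy 81): {"h":38,"qy":81,"wib":96,"wjr":53}
After op 4 (replace /wib 95): {"h":38,"qy":81,"wib":95,"wjr":53}
After op 5 (remove /h): {"qy":81,"wib":95,"wjr":53}
After op 6 (replace /qy 58): {"qy":58,"wib":95,"wjr":53}
After op 7 (add /lnd 87): {"lnd":87,"qy":58,"wib":95,"wjr":53}
After op 8 (add /e 15): {"e":15,"lnd":87,"qy":58,"wib":95,"wjr":53}
After op 9 (add /a 70): {"a":70,"e":15,"lnd":87,"qy":58,"wib":95,"wjr":53}
After op 10 (replace /lnd 4): {"a":70,"e":15,"lnd":4,"qy":58,"wib":95,"wjr":53}
After op 11 (remove /lnd): {"a":70,"e":15,"qy":58,"wib":95,"wjr":53}
After op 12 (replace /e 75): {"a":70,"e":75,"qy":58,"wib":95,"wjr":53}
After op 13 (add /x 31): {"a":70,"e":75,"qy":58,"wib":95,"wjr":53,"x":31}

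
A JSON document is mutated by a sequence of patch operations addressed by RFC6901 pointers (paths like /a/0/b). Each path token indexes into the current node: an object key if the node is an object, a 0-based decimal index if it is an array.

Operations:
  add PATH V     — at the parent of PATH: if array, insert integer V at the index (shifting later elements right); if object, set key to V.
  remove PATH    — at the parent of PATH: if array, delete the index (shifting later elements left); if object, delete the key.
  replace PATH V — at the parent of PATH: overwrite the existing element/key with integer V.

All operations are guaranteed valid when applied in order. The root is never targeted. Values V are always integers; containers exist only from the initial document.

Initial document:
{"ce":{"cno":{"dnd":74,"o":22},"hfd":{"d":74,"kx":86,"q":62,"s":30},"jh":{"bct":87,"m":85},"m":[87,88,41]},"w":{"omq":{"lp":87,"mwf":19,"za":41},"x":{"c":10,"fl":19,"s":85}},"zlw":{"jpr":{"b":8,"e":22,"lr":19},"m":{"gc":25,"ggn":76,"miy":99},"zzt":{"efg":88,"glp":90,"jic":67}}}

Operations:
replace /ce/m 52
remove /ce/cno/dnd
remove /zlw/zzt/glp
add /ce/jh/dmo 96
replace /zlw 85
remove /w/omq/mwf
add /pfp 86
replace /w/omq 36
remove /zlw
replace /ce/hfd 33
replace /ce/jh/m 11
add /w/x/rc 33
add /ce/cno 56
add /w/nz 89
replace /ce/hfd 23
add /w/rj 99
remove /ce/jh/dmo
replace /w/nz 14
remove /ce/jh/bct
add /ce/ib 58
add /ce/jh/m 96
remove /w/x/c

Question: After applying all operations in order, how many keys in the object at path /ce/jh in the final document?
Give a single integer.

Answer: 1

Derivation:
After op 1 (replace /ce/m 52): {"ce":{"cno":{"dnd":74,"o":22},"hfd":{"d":74,"kx":86,"q":62,"s":30},"jh":{"bct":87,"m":85},"m":52},"w":{"omq":{"lp":87,"mwf":19,"za":41},"x":{"c":10,"fl":19,"s":85}},"zlw":{"jpr":{"b":8,"e":22,"lr":19},"m":{"gc":25,"ggn":76,"miy":99},"zzt":{"efg":88,"glp":90,"jic":67}}}
After op 2 (remove /ce/cno/dnd): {"ce":{"cno":{"o":22},"hfd":{"d":74,"kx":86,"q":62,"s":30},"jh":{"bct":87,"m":85},"m":52},"w":{"omq":{"lp":87,"mwf":19,"za":41},"x":{"c":10,"fl":19,"s":85}},"zlw":{"jpr":{"b":8,"e":22,"lr":19},"m":{"gc":25,"ggn":76,"miy":99},"zzt":{"efg":88,"glp":90,"jic":67}}}
After op 3 (remove /zlw/zzt/glp): {"ce":{"cno":{"o":22},"hfd":{"d":74,"kx":86,"q":62,"s":30},"jh":{"bct":87,"m":85},"m":52},"w":{"omq":{"lp":87,"mwf":19,"za":41},"x":{"c":10,"fl":19,"s":85}},"zlw":{"jpr":{"b":8,"e":22,"lr":19},"m":{"gc":25,"ggn":76,"miy":99},"zzt":{"efg":88,"jic":67}}}
After op 4 (add /ce/jh/dmo 96): {"ce":{"cno":{"o":22},"hfd":{"d":74,"kx":86,"q":62,"s":30},"jh":{"bct":87,"dmo":96,"m":85},"m":52},"w":{"omq":{"lp":87,"mwf":19,"za":41},"x":{"c":10,"fl":19,"s":85}},"zlw":{"jpr":{"b":8,"e":22,"lr":19},"m":{"gc":25,"ggn":76,"miy":99},"zzt":{"efg":88,"jic":67}}}
After op 5 (replace /zlw 85): {"ce":{"cno":{"o":22},"hfd":{"d":74,"kx":86,"q":62,"s":30},"jh":{"bct":87,"dmo":96,"m":85},"m":52},"w":{"omq":{"lp":87,"mwf":19,"za":41},"x":{"c":10,"fl":19,"s":85}},"zlw":85}
After op 6 (remove /w/omq/mwf): {"ce":{"cno":{"o":22},"hfd":{"d":74,"kx":86,"q":62,"s":30},"jh":{"bct":87,"dmo":96,"m":85},"m":52},"w":{"omq":{"lp":87,"za":41},"x":{"c":10,"fl":19,"s":85}},"zlw":85}
After op 7 (add /pfp 86): {"ce":{"cno":{"o":22},"hfd":{"d":74,"kx":86,"q":62,"s":30},"jh":{"bct":87,"dmo":96,"m":85},"m":52},"pfp":86,"w":{"omq":{"lp":87,"za":41},"x":{"c":10,"fl":19,"s":85}},"zlw":85}
After op 8 (replace /w/omq 36): {"ce":{"cno":{"o":22},"hfd":{"d":74,"kx":86,"q":62,"s":30},"jh":{"bct":87,"dmo":96,"m":85},"m":52},"pfp":86,"w":{"omq":36,"x":{"c":10,"fl":19,"s":85}},"zlw":85}
After op 9 (remove /zlw): {"ce":{"cno":{"o":22},"hfd":{"d":74,"kx":86,"q":62,"s":30},"jh":{"bct":87,"dmo":96,"m":85},"m":52},"pfp":86,"w":{"omq":36,"x":{"c":10,"fl":19,"s":85}}}
After op 10 (replace /ce/hfd 33): {"ce":{"cno":{"o":22},"hfd":33,"jh":{"bct":87,"dmo":96,"m":85},"m":52},"pfp":86,"w":{"omq":36,"x":{"c":10,"fl":19,"s":85}}}
After op 11 (replace /ce/jh/m 11): {"ce":{"cno":{"o":22},"hfd":33,"jh":{"bct":87,"dmo":96,"m":11},"m":52},"pfp":86,"w":{"omq":36,"x":{"c":10,"fl":19,"s":85}}}
After op 12 (add /w/x/rc 33): {"ce":{"cno":{"o":22},"hfd":33,"jh":{"bct":87,"dmo":96,"m":11},"m":52},"pfp":86,"w":{"omq":36,"x":{"c":10,"fl":19,"rc":33,"s":85}}}
After op 13 (add /ce/cno 56): {"ce":{"cno":56,"hfd":33,"jh":{"bct":87,"dmo":96,"m":11},"m":52},"pfp":86,"w":{"omq":36,"x":{"c":10,"fl":19,"rc":33,"s":85}}}
After op 14 (add /w/nz 89): {"ce":{"cno":56,"hfd":33,"jh":{"bct":87,"dmo":96,"m":11},"m":52},"pfp":86,"w":{"nz":89,"omq":36,"x":{"c":10,"fl":19,"rc":33,"s":85}}}
After op 15 (replace /ce/hfd 23): {"ce":{"cno":56,"hfd":23,"jh":{"bct":87,"dmo":96,"m":11},"m":52},"pfp":86,"w":{"nz":89,"omq":36,"x":{"c":10,"fl":19,"rc":33,"s":85}}}
After op 16 (add /w/rj 99): {"ce":{"cno":56,"hfd":23,"jh":{"bct":87,"dmo":96,"m":11},"m":52},"pfp":86,"w":{"nz":89,"omq":36,"rj":99,"x":{"c":10,"fl":19,"rc":33,"s":85}}}
After op 17 (remove /ce/jh/dmo): {"ce":{"cno":56,"hfd":23,"jh":{"bct":87,"m":11},"m":52},"pfp":86,"w":{"nz":89,"omq":36,"rj":99,"x":{"c":10,"fl":19,"rc":33,"s":85}}}
After op 18 (replace /w/nz 14): {"ce":{"cno":56,"hfd":23,"jh":{"bct":87,"m":11},"m":52},"pfp":86,"w":{"nz":14,"omq":36,"rj":99,"x":{"c":10,"fl":19,"rc":33,"s":85}}}
After op 19 (remove /ce/jh/bct): {"ce":{"cno":56,"hfd":23,"jh":{"m":11},"m":52},"pfp":86,"w":{"nz":14,"omq":36,"rj":99,"x":{"c":10,"fl":19,"rc":33,"s":85}}}
After op 20 (add /ce/ib 58): {"ce":{"cno":56,"hfd":23,"ib":58,"jh":{"m":11},"m":52},"pfp":86,"w":{"nz":14,"omq":36,"rj":99,"x":{"c":10,"fl":19,"rc":33,"s":85}}}
After op 21 (add /ce/jh/m 96): {"ce":{"cno":56,"hfd":23,"ib":58,"jh":{"m":96},"m":52},"pfp":86,"w":{"nz":14,"omq":36,"rj":99,"x":{"c":10,"fl":19,"rc":33,"s":85}}}
After op 22 (remove /w/x/c): {"ce":{"cno":56,"hfd":23,"ib":58,"jh":{"m":96},"m":52},"pfp":86,"w":{"nz":14,"omq":36,"rj":99,"x":{"fl":19,"rc":33,"s":85}}}
Size at path /ce/jh: 1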